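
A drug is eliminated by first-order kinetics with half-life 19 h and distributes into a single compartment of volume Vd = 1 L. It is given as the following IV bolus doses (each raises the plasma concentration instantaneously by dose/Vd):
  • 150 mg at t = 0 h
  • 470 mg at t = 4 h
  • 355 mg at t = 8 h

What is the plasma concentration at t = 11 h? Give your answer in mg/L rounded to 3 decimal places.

k = ln 2 / 19 = 0.03648 per h
Dose 1 (150 mg at t=0 h): 150·exp(−0.03648·11) = 100.418 mg/L
Dose 2 (470 mg at t=4 h): 470·exp(−0.03648·7) = 364.076 mg/L
Dose 3 (355 mg at t=8 h): 355·exp(−0.03648·3) = 318.198 mg/L
C(11) = 100.418 + 364.076 + 318.198 = 782.692 mg/L

782.692 mg/L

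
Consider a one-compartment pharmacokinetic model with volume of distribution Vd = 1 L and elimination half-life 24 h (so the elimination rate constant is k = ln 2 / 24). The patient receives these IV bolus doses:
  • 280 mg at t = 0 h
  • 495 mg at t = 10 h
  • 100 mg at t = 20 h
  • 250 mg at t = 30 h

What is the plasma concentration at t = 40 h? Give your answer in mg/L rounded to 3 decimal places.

539.728 mg/L

k = ln 2 / 24 = 0.02888 per h
Dose 1 (280 mg at t=0 h): 280·exp(−0.02888·40) = 88.194 mg/L
Dose 2 (495 mg at t=10 h): 495·exp(−0.02888·30) = 208.122 mg/L
Dose 3 (100 mg at t=20 h): 100·exp(−0.02888·20) = 56.123 mg/L
Dose 4 (250 mg at t=30 h): 250·exp(−0.02888·10) = 187.288 mg/L
C(40) = 88.194 + 208.122 + 56.123 + 187.288 = 539.728 mg/L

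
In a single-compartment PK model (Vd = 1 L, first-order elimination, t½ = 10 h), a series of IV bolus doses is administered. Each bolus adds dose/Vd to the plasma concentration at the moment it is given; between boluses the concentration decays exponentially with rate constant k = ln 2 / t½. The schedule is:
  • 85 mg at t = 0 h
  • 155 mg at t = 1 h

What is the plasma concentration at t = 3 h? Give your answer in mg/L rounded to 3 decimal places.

k = ln 2 / 10 = 0.06931 per h
Dose 1 (85 mg at t=0 h): 85·exp(−0.06931·3) = 69.041 mg/L
Dose 2 (155 mg at t=1 h): 155·exp(−0.06931·2) = 134.935 mg/L
C(3) = 69.041 + 134.935 = 203.977 mg/L

203.977 mg/L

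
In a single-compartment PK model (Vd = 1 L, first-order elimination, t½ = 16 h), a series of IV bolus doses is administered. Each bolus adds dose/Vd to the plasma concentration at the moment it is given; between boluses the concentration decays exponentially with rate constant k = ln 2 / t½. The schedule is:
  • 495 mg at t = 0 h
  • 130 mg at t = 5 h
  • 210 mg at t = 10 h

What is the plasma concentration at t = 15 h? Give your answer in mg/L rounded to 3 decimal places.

511.854 mg/L

k = ln 2 / 16 = 0.04332 per h
Dose 1 (495 mg at t=0 h): 495·exp(−0.04332·15) = 258.458 mg/L
Dose 2 (130 mg at t=5 h): 130·exp(−0.04332·10) = 84.295 mg/L
Dose 3 (210 mg at t=10 h): 210·exp(−0.04332·5) = 169.101 mg/L
C(15) = 258.458 + 84.295 + 169.101 = 511.854 mg/L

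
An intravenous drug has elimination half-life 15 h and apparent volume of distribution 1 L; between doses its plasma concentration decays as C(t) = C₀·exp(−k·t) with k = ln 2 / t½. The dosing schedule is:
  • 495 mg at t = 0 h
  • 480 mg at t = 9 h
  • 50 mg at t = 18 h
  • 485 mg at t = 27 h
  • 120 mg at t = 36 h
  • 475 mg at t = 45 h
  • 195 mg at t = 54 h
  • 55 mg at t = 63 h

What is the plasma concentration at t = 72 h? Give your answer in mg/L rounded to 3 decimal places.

k = ln 2 / 15 = 0.04621 per h
Dose 1 (495 mg at t=0 h): 495·exp(−0.04621·72) = 17.769 mg/L
Dose 2 (480 mg at t=9 h): 480·exp(−0.04621·63) = 26.117 mg/L
Dose 3 (50 mg at t=18 h): 50·exp(−0.04621·54) = 4.123 mg/L
Dose 4 (485 mg at t=27 h): 485·exp(−0.04621·45) = 60.625 mg/L
Dose 5 (120 mg at t=36 h): 120·exp(−0.04621·36) = 22.736 mg/L
Dose 6 (475 mg at t=45 h): 475·exp(−0.04621·27) = 136.408 mg/L
Dose 7 (195 mg at t=54 h): 195·exp(−0.04621·18) = 84.879 mg/L
Dose 8 (55 mg at t=63 h): 55·exp(−0.04621·9) = 36.286 mg/L
C(72) = 17.769 + 26.117 + 4.123 + 60.625 + 22.736 + 136.408 + 84.879 + 36.286 = 388.943 mg/L

388.943 mg/L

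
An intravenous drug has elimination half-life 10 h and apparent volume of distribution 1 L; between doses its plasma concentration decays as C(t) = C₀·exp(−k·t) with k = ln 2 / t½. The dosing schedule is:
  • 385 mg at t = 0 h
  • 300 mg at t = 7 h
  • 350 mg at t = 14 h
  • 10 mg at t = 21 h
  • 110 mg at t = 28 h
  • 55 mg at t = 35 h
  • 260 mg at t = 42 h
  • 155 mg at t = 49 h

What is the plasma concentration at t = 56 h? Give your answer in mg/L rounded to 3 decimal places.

k = ln 2 / 10 = 0.06931 per h
Dose 1 (385 mg at t=0 h): 385·exp(−0.06931·56) = 7.938 mg/L
Dose 2 (300 mg at t=7 h): 300·exp(−0.06931·49) = 10.048 mg/L
Dose 3 (350 mg at t=14 h): 350·exp(−0.06931·42) = 19.043 mg/L
Dose 4 (10 mg at t=21 h): 10·exp(−0.06931·35) = 0.884 mg/L
Dose 5 (110 mg at t=28 h): 110·exp(−0.06931·28) = 15.795 mg/L
Dose 6 (55 mg at t=35 h): 55·exp(−0.06931·21) = 12.829 mg/L
Dose 7 (260 mg at t=42 h): 260·exp(−0.06931·14) = 98.522 mg/L
Dose 8 (155 mg at t=49 h): 155·exp(−0.06931·7) = 95.414 mg/L
C(56) = 7.938 + 10.048 + 19.043 + 0.884 + 15.795 + 12.829 + 98.522 + 95.414 = 260.472 mg/L

260.472 mg/L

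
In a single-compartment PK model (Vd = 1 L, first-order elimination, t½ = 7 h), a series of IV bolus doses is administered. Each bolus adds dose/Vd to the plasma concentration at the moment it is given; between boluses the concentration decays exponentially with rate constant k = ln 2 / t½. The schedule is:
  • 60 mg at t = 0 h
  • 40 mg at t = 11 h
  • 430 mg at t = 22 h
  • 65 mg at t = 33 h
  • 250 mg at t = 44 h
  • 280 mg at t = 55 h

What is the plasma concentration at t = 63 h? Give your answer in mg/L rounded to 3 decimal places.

k = ln 2 / 7 = 0.09902 per h
Dose 1 (60 mg at t=0 h): 60·exp(−0.09902·63) = 0.117 mg/L
Dose 2 (40 mg at t=11 h): 40·exp(−0.09902·52) = 0.232 mg/L
Dose 3 (430 mg at t=22 h): 430·exp(−0.09902·41) = 7.418 mg/L
Dose 4 (65 mg at t=33 h): 65·exp(−0.09902·30) = 3.333 mg/L
Dose 5 (250 mg at t=44 h): 250·exp(−0.09902·19) = 38.094 mg/L
Dose 6 (280 mg at t=55 h): 280·exp(−0.09902·8) = 126.801 mg/L
C(63) = 0.117 + 0.232 + 7.418 + 3.333 + 38.094 + 126.801 = 175.996 mg/L

175.996 mg/L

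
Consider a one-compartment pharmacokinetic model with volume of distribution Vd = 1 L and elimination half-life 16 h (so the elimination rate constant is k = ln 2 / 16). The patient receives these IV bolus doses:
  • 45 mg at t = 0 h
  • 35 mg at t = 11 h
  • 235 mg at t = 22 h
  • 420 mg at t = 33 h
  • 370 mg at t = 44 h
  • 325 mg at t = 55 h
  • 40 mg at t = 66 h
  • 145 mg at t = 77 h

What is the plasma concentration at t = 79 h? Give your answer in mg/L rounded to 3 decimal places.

432.323 mg/L

k = ln 2 / 16 = 0.04332 per h
Dose 1 (45 mg at t=0 h): 45·exp(−0.04332·79) = 1.469 mg/L
Dose 2 (35 mg at t=11 h): 35·exp(−0.04332·68) = 1.839 mg/L
Dose 3 (235 mg at t=22 h): 235·exp(−0.04332·57) = 19.891 mg/L
Dose 4 (420 mg at t=33 h): 420·exp(−0.04332·46) = 57.252 mg/L
Dose 5 (370 mg at t=44 h): 370·exp(−0.04332·35) = 81.227 mg/L
Dose 6 (325 mg at t=55 h): 325·exp(−0.04332·24) = 114.905 mg/L
Dose 7 (40 mg at t=66 h): 40·exp(−0.04332·13) = 22.776 mg/L
Dose 8 (145 mg at t=77 h): 145·exp(−0.04332·2) = 132.966 mg/L
C(79) = 1.469 + 1.839 + 19.891 + 57.252 + 81.227 + 114.905 + 22.776 + 132.966 = 432.323 mg/L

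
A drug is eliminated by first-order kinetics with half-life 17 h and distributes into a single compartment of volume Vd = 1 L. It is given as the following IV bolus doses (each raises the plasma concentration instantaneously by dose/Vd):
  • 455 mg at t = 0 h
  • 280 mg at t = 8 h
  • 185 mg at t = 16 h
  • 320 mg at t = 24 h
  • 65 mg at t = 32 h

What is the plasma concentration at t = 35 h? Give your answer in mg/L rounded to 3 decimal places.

k = ln 2 / 17 = 0.04077 per h
Dose 1 (455 mg at t=0 h): 455·exp(−0.04077·35) = 109.205 mg/L
Dose 2 (280 mg at t=8 h): 280·exp(−0.04077·27) = 93.122 mg/L
Dose 3 (185 mg at t=16 h): 185·exp(−0.04077·19) = 85.256 mg/L
Dose 4 (320 mg at t=24 h): 320·exp(−0.04077·11) = 204.346 mg/L
Dose 5 (65 mg at t=32 h): 65·exp(−0.04077·3) = 57.516 mg/L
C(35) = 109.205 + 93.122 + 85.256 + 204.346 + 57.516 = 549.446 mg/L

549.446 mg/L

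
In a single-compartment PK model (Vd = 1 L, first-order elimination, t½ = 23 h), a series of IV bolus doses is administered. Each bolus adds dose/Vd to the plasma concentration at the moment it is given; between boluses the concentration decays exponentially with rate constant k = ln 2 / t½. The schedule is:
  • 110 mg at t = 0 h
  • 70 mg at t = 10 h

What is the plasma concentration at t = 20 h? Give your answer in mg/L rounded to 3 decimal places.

111.991 mg/L

k = ln 2 / 23 = 0.03014 per h
Dose 1 (110 mg at t=0 h): 110·exp(−0.03014·20) = 60.204 mg/L
Dose 2 (70 mg at t=10 h): 70·exp(−0.03014·10) = 51.786 mg/L
C(20) = 60.204 + 51.786 = 111.991 mg/L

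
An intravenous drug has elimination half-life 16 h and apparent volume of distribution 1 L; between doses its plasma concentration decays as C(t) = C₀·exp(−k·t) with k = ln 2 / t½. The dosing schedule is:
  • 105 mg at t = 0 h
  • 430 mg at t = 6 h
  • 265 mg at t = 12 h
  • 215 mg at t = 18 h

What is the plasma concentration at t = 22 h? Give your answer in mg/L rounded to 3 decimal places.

k = ln 2 / 16 = 0.04332 per h
Dose 1 (105 mg at t=0 h): 105·exp(−0.04332·22) = 40.483 mg/L
Dose 2 (430 mg at t=6 h): 430·exp(−0.04332·16) = 215.000 mg/L
Dose 3 (265 mg at t=12 h): 265·exp(−0.04332·10) = 171.831 mg/L
Dose 4 (215 mg at t=18 h): 215·exp(−0.04332·4) = 180.793 mg/L
C(22) = 40.483 + 215.000 + 171.831 + 180.793 = 608.107 mg/L

608.107 mg/L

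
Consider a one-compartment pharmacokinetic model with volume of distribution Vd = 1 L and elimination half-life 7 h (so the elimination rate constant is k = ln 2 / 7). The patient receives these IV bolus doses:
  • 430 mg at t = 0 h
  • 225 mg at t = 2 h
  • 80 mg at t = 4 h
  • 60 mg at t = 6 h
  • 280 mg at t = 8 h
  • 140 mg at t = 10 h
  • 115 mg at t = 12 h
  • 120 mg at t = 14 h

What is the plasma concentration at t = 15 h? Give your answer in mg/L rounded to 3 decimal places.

k = ln 2 / 7 = 0.09902 per h
Dose 1 (430 mg at t=0 h): 430·exp(−0.09902·15) = 97.365 mg/L
Dose 2 (225 mg at t=2 h): 225·exp(−0.09902·13) = 62.105 mg/L
Dose 3 (80 mg at t=4 h): 80·exp(−0.09902·11) = 26.918 mg/L
Dose 4 (60 mg at t=6 h): 60·exp(−0.09902·9) = 24.610 mg/L
Dose 5 (280 mg at t=8 h): 280·exp(−0.09902·7) = 140.000 mg/L
Dose 6 (140 mg at t=10 h): 140·exp(−0.09902·5) = 85.331 mg/L
Dose 7 (115 mg at t=12 h): 115·exp(−0.09902·3) = 85.445 mg/L
Dose 8 (120 mg at t=14 h): 120·exp(−0.09902·1) = 108.687 mg/L
C(15) = 97.365 + 62.105 + 26.918 + 24.610 + 140.000 + 85.331 + 85.445 + 108.687 = 630.461 mg/L

630.461 mg/L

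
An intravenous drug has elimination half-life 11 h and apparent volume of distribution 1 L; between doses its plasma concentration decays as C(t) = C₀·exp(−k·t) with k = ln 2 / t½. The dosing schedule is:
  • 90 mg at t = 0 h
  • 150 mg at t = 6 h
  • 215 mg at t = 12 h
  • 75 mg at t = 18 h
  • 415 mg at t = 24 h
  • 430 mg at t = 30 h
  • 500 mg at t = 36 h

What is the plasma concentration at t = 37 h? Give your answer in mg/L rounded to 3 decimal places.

1026.184 mg/L

k = ln 2 / 11 = 0.06301 per h
Dose 1 (90 mg at t=0 h): 90·exp(−0.06301·37) = 8.744 mg/L
Dose 2 (150 mg at t=6 h): 150·exp(−0.06301·31) = 21.268 mg/L
Dose 3 (215 mg at t=12 h): 215·exp(−0.06301·25) = 44.492 mg/L
Dose 4 (75 mg at t=18 h): 75·exp(−0.06301·19) = 22.652 mg/L
Dose 5 (415 mg at t=24 h): 415·exp(−0.06301·13) = 182.930 mg/L
Dose 6 (430 mg at t=30 h): 430·exp(−0.06301·7) = 276.633 mg/L
Dose 7 (500 mg at t=36 h): 500·exp(−0.06301·1) = 469.465 mg/L
C(37) = 8.744 + 21.268 + 44.492 + 22.652 + 182.930 + 276.633 + 469.465 = 1026.184 mg/L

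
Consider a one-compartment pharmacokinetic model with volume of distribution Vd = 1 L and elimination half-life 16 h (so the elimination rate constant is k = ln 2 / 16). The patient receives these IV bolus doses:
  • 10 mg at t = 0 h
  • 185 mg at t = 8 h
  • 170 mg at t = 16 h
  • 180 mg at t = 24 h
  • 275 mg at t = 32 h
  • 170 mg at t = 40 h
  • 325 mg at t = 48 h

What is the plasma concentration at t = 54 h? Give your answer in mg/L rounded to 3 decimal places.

557.356 mg/L

k = ln 2 / 16 = 0.04332 per h
Dose 1 (10 mg at t=0 h): 10·exp(−0.04332·54) = 0.964 mg/L
Dose 2 (185 mg at t=8 h): 185·exp(−0.04332·46) = 25.218 mg/L
Dose 3 (170 mg at t=16 h): 170·exp(−0.04332·38) = 32.772 mg/L
Dose 4 (180 mg at t=24 h): 180·exp(−0.04332·30) = 49.073 mg/L
Dose 5 (275 mg at t=32 h): 275·exp(−0.04332·22) = 106.027 mg/L
Dose 6 (170 mg at t=40 h): 170·exp(−0.04332·14) = 92.693 mg/L
Dose 7 (325 mg at t=48 h): 325·exp(−0.04332·6) = 250.609 mg/L
C(54) = 0.964 + 25.218 + 32.772 + 49.073 + 106.027 + 92.693 + 250.609 = 557.356 mg/L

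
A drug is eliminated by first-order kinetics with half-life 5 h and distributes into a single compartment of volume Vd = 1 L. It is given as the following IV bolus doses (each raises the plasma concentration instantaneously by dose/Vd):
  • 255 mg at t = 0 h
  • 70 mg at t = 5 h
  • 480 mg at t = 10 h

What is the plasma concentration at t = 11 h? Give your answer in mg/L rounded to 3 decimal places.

k = ln 2 / 5 = 0.13863 per h
Dose 1 (255 mg at t=0 h): 255·exp(−0.13863·11) = 55.498 mg/L
Dose 2 (70 mg at t=5 h): 70·exp(−0.13863·6) = 30.469 mg/L
Dose 3 (480 mg at t=10 h): 480·exp(−0.13863·1) = 417.864 mg/L
C(11) = 55.498 + 30.469 + 417.864 = 503.831 mg/L

503.831 mg/L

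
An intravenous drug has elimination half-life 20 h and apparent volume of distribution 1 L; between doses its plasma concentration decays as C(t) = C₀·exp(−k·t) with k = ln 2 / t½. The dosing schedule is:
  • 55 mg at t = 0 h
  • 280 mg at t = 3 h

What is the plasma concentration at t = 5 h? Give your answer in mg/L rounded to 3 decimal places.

307.499 mg/L

k = ln 2 / 20 = 0.03466 per h
Dose 1 (55 mg at t=0 h): 55·exp(−0.03466·5) = 46.249 mg/L
Dose 2 (280 mg at t=3 h): 280·exp(−0.03466·2) = 261.249 mg/L
C(5) = 46.249 + 261.249 = 307.499 mg/L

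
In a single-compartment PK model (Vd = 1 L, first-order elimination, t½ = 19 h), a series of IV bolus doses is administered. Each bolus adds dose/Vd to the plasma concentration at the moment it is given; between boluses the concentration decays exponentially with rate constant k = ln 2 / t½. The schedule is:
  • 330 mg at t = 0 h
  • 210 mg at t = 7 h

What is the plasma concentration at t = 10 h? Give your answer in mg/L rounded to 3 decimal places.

417.357 mg/L

k = ln 2 / 19 = 0.03648 per h
Dose 1 (330 mg at t=0 h): 330·exp(−0.03648·10) = 229.127 mg/L
Dose 2 (210 mg at t=7 h): 210·exp(−0.03648·3) = 188.230 mg/L
C(10) = 229.127 + 188.230 = 417.357 mg/L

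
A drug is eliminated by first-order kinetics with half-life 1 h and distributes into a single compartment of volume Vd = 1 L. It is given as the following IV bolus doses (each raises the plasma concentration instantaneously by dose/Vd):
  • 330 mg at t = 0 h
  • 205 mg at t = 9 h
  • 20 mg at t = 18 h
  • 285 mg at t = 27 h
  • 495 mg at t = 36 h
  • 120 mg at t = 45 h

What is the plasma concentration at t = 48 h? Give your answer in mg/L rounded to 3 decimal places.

k = ln 2 / 1 = 0.69315 per h
Dose 1 (330 mg at t=0 h): 330·exp(−0.69315·48) = 0.000 mg/L
Dose 2 (205 mg at t=9 h): 205·exp(−0.69315·39) = 0.000 mg/L
Dose 3 (20 mg at t=18 h): 20·exp(−0.69315·30) = 0.000 mg/L
Dose 4 (285 mg at t=27 h): 285·exp(−0.69315·21) = 0.000 mg/L
Dose 5 (495 mg at t=36 h): 495·exp(−0.69315·12) = 0.121 mg/L
Dose 6 (120 mg at t=45 h): 120·exp(−0.69315·3) = 15.000 mg/L
C(48) = 0.000 + 0.000 + 0.000 + 0.000 + 0.121 + 15.000 = 15.121 mg/L

15.121 mg/L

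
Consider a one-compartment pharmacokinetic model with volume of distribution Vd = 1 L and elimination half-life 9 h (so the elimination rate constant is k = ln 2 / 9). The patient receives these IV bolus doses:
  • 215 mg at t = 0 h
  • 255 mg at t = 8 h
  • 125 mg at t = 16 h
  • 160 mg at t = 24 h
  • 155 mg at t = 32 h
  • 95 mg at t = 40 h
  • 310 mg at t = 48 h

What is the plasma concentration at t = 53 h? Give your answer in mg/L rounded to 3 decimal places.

k = ln 2 / 9 = 0.07702 per h
Dose 1 (215 mg at t=0 h): 215·exp(−0.07702·53) = 3.628 mg/L
Dose 2 (255 mg at t=8 h): 255·exp(−0.07702·45) = 7.969 mg/L
Dose 3 (125 mg at t=16 h): 125·exp(−0.07702·37) = 7.233 mg/L
Dose 4 (160 mg at t=24 h): 160·exp(−0.07702·29) = 17.145 mg/L
Dose 5 (155 mg at t=32 h): 155·exp(−0.07702·21) = 30.756 mg/L
Dose 6 (95 mg at t=40 h): 95·exp(−0.07702·13) = 34.906 mg/L
Dose 7 (310 mg at t=48 h): 310·exp(−0.07702·5) = 210.922 mg/L
C(53) = 3.628 + 7.969 + 7.233 + 17.145 + 30.756 + 34.906 + 210.922 = 312.560 mg/L

312.560 mg/L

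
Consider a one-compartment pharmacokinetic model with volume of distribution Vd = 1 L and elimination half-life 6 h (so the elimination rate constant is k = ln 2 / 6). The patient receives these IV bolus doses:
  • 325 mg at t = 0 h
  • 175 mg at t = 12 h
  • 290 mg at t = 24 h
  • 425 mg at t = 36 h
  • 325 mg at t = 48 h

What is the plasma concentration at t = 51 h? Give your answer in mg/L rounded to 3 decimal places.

320.587 mg/L

k = ln 2 / 6 = 0.11552 per h
Dose 1 (325 mg at t=0 h): 325·exp(−0.11552·51) = 0.898 mg/L
Dose 2 (175 mg at t=12 h): 175·exp(−0.11552·39) = 1.933 mg/L
Dose 3 (290 mg at t=24 h): 290·exp(−0.11552·27) = 12.816 mg/L
Dose 4 (425 mg at t=36 h): 425·exp(−0.11552·15) = 75.130 mg/L
Dose 5 (325 mg at t=48 h): 325·exp(−0.11552·3) = 229.810 mg/L
C(51) = 0.898 + 1.933 + 12.816 + 75.130 + 229.810 = 320.587 mg/L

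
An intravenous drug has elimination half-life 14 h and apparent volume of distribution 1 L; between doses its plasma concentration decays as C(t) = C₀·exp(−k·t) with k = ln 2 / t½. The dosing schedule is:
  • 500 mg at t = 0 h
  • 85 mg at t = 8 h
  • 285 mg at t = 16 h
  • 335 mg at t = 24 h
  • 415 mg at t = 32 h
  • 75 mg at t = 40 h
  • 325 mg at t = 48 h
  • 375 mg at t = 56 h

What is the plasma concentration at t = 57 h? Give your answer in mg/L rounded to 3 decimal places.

k = ln 2 / 14 = 0.04951 per h
Dose 1 (500 mg at t=0 h): 500·exp(−0.04951·57) = 29.740 mg/L
Dose 2 (85 mg at t=8 h): 85·exp(−0.04951·49) = 7.513 mg/L
Dose 3 (285 mg at t=16 h): 285·exp(−0.04951·41) = 37.433 mg/L
Dose 4 (335 mg at t=24 h): 335·exp(−0.04951·33) = 65.384 mg/L
Dose 5 (415 mg at t=32 h): 415·exp(−0.04951·25) = 120.363 mg/L
Dose 6 (75 mg at t=40 h): 75·exp(−0.04951·17) = 32.324 mg/L
Dose 7 (325 mg at t=48 h): 325·exp(−0.04951·9) = 208.144 mg/L
Dose 8 (375 mg at t=56 h): 375·exp(−0.04951·1) = 356.886 mg/L
C(57) = 29.740 + 7.513 + 37.433 + 65.384 + 120.363 + 32.324 + 208.144 + 356.886 = 857.788 mg/L

857.788 mg/L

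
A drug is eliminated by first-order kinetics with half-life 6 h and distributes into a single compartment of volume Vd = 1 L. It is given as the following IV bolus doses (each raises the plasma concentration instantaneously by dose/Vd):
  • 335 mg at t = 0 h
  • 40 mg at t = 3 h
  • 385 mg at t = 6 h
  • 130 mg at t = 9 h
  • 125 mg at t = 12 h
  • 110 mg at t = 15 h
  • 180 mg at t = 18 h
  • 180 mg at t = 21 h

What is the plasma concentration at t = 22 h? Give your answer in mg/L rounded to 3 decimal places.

482.549 mg/L

k = ln 2 / 6 = 0.11552 per h
Dose 1 (335 mg at t=0 h): 335·exp(−0.11552·22) = 26.380 mg/L
Dose 2 (40 mg at t=3 h): 40·exp(−0.11552·19) = 4.454 mg/L
Dose 3 (385 mg at t=6 h): 385·exp(−0.11552·16) = 60.634 mg/L
Dose 4 (130 mg at t=9 h): 130·exp(−0.11552·13) = 28.954 mg/L
Dose 5 (125 mg at t=12 h): 125·exp(−0.11552·10) = 39.373 mg/L
Dose 6 (110 mg at t=15 h): 110·exp(−0.11552·7) = 48.999 mg/L
Dose 7 (180 mg at t=18 h): 180·exp(−0.11552·4) = 113.393 mg/L
Dose 8 (180 mg at t=21 h): 180·exp(−0.11552·1) = 160.362 mg/L
C(22) = 26.380 + 4.454 + 60.634 + 28.954 + 39.373 + 48.999 + 113.393 + 160.362 = 482.549 mg/L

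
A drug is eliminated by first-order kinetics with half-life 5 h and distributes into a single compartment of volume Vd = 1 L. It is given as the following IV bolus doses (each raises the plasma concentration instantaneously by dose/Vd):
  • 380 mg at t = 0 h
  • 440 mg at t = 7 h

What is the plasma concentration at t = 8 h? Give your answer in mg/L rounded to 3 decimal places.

k = ln 2 / 5 = 0.13863 per h
Dose 1 (380 mg at t=0 h): 380·exp(−0.13863·8) = 125.353 mg/L
Dose 2 (440 mg at t=7 h): 440·exp(−0.13863·1) = 383.042 mg/L
C(8) = 125.353 + 383.042 = 508.395 mg/L

508.395 mg/L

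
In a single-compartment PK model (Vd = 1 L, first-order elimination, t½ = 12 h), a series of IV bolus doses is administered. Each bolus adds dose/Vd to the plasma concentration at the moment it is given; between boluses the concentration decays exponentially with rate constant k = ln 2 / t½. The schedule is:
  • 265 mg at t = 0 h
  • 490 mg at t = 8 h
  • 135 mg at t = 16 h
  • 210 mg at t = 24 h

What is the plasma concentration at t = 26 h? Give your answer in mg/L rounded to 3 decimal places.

k = ln 2 / 12 = 0.05776 per h
Dose 1 (265 mg at t=0 h): 265·exp(−0.05776·26) = 59.022 mg/L
Dose 2 (490 mg at t=8 h): 490·exp(−0.05776·18) = 173.241 mg/L
Dose 3 (135 mg at t=16 h): 135·exp(−0.05776·10) = 75.766 mg/L
Dose 4 (210 mg at t=24 h): 210·exp(−0.05776·2) = 187.089 mg/L
C(26) = 59.022 + 173.241 + 75.766 + 187.089 = 495.118 mg/L

495.118 mg/L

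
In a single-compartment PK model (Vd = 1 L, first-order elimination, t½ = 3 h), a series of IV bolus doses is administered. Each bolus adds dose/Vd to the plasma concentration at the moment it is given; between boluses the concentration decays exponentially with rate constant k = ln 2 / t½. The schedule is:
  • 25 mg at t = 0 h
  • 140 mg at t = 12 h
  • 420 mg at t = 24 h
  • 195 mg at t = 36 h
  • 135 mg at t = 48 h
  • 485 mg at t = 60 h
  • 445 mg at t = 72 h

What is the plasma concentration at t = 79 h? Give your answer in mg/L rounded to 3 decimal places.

94.429 mg/L

k = ln 2 / 3 = 0.23105 per h
Dose 1 (25 mg at t=0 h): 25·exp(−0.23105·79) = 0.000 mg/L
Dose 2 (140 mg at t=12 h): 140·exp(−0.23105·67) = 0.000 mg/L
Dose 3 (420 mg at t=24 h): 420·exp(−0.23105·55) = 0.001 mg/L
Dose 4 (195 mg at t=36 h): 195·exp(−0.23105·43) = 0.009 mg/L
Dose 5 (135 mg at t=48 h): 135·exp(−0.23105·31) = 0.105 mg/L
Dose 6 (485 mg at t=60 h): 485·exp(−0.23105·19) = 6.015 mg/L
Dose 7 (445 mg at t=72 h): 445·exp(−0.23105·7) = 88.299 mg/L
C(79) = 0.000 + 0.000 + 0.001 + 0.009 + 0.105 + 6.015 + 88.299 = 94.429 mg/L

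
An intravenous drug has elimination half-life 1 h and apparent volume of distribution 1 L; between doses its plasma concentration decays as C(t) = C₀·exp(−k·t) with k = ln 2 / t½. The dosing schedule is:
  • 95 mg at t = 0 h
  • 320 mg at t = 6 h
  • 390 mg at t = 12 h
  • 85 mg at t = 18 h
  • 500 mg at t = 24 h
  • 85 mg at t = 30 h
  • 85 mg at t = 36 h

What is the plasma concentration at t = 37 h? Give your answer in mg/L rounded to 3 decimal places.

k = ln 2 / 1 = 0.69315 per h
Dose 1 (95 mg at t=0 h): 95·exp(−0.69315·37) = 0.000 mg/L
Dose 2 (320 mg at t=6 h): 320·exp(−0.69315·31) = 0.000 mg/L
Dose 3 (390 mg at t=12 h): 390·exp(−0.69315·25) = 0.000 mg/L
Dose 4 (85 mg at t=18 h): 85·exp(−0.69315·19) = 0.000 mg/L
Dose 5 (500 mg at t=24 h): 500·exp(−0.69315·13) = 0.061 mg/L
Dose 6 (85 mg at t=30 h): 85·exp(−0.69315·7) = 0.664 mg/L
Dose 7 (85 mg at t=36 h): 85·exp(−0.69315·1) = 42.500 mg/L
C(37) = 0.000 + 0.000 + 0.000 + 0.000 + 0.061 + 0.664 + 42.500 = 43.225 mg/L

43.225 mg/L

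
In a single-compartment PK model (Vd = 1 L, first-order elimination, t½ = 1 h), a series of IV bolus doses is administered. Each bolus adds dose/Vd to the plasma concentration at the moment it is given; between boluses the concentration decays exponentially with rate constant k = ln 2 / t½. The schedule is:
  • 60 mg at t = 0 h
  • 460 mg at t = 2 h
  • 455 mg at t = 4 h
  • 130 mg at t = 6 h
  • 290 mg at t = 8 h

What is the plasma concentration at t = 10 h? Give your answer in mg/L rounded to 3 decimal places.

k = ln 2 / 1 = 0.69315 per h
Dose 1 (60 mg at t=0 h): 60·exp(−0.69315·10) = 0.059 mg/L
Dose 2 (460 mg at t=2 h): 460·exp(−0.69315·8) = 1.797 mg/L
Dose 3 (455 mg at t=4 h): 455·exp(−0.69315·6) = 7.109 mg/L
Dose 4 (130 mg at t=6 h): 130·exp(−0.69315·4) = 8.125 mg/L
Dose 5 (290 mg at t=8 h): 290·exp(−0.69315·2) = 72.500 mg/L
C(10) = 0.059 + 1.797 + 7.109 + 8.125 + 72.500 = 89.590 mg/L

89.590 mg/L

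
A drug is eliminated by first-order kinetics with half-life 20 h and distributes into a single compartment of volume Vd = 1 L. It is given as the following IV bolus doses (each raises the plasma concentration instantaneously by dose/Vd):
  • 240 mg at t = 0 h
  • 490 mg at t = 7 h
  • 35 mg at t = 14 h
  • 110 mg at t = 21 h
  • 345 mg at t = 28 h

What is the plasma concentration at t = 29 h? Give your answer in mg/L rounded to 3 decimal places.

k = ln 2 / 20 = 0.03466 per h
Dose 1 (240 mg at t=0 h): 240·exp(−0.03466·29) = 87.845 mg/L
Dose 2 (490 mg at t=7 h): 490·exp(−0.03466·22) = 228.593 mg/L
Dose 3 (35 mg at t=14 h): 35·exp(−0.03466·15) = 20.811 mg/L
Dose 4 (110 mg at t=21 h): 110·exp(−0.03466·8) = 83.364 mg/L
Dose 5 (345 mg at t=28 h): 345·exp(−0.03466·1) = 333.248 mg/L
C(29) = 87.845 + 228.593 + 20.811 + 83.364 + 333.248 = 753.862 mg/L

753.862 mg/L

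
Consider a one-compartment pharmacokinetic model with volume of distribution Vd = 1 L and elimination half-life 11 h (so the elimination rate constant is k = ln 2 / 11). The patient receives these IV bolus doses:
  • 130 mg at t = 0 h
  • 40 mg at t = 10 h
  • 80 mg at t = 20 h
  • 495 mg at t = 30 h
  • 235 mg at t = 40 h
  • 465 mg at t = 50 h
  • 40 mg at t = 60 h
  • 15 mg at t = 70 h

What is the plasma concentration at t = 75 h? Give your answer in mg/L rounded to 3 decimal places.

k = ln 2 / 11 = 0.06301 per h
Dose 1 (130 mg at t=0 h): 130·exp(−0.06301·75) = 1.152 mg/L
Dose 2 (40 mg at t=10 h): 40·exp(−0.06301·65) = 0.666 mg/L
Dose 3 (80 mg at t=20 h): 80·exp(−0.06301·55) = 2.500 mg/L
Dose 4 (495 mg at t=30 h): 495·exp(−0.06301·45) = 29.048 mg/L
Dose 5 (235 mg at t=40 h): 235·exp(−0.06301·35) = 25.897 mg/L
Dose 6 (465 mg at t=50 h): 465·exp(−0.06301·25) = 96.226 mg/L
Dose 7 (40 mg at t=60 h): 40·exp(−0.06301·15) = 15.544 mg/L
Dose 8 (15 mg at t=70 h): 15·exp(−0.06301·5) = 10.946 mg/L
C(75) = 1.152 + 0.666 + 2.500 + 29.048 + 25.897 + 96.226 + 15.544 + 10.946 = 181.979 mg/L

181.979 mg/L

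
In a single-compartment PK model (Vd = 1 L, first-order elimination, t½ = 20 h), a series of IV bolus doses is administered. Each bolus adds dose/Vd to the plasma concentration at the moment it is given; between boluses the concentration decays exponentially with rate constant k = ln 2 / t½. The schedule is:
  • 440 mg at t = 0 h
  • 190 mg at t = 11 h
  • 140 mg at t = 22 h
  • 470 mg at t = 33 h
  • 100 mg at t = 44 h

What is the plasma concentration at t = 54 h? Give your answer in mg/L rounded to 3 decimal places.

454.411 mg/L

k = ln 2 / 20 = 0.03466 per h
Dose 1 (440 mg at t=0 h): 440·exp(−0.03466·54) = 67.713 mg/L
Dose 2 (190 mg at t=11 h): 190·exp(−0.03466·43) = 42.809 mg/L
Dose 3 (140 mg at t=22 h): 140·exp(−0.03466·32) = 46.183 mg/L
Dose 4 (470 mg at t=33 h): 470·exp(−0.03466·21) = 226.995 mg/L
Dose 5 (100 mg at t=44 h): 100·exp(−0.03466·10) = 70.711 mg/L
C(54) = 67.713 + 42.809 + 46.183 + 226.995 + 70.711 = 454.411 mg/L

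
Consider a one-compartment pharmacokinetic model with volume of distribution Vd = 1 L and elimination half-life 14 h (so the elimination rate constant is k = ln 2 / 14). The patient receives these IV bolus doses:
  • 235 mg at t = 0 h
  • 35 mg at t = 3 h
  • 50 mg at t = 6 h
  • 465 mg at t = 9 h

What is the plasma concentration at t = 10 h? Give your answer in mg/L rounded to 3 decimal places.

651.538 mg/L

k = ln 2 / 14 = 0.04951 per h
Dose 1 (235 mg at t=0 h): 235·exp(−0.04951·10) = 143.234 mg/L
Dose 2 (35 mg at t=3 h): 35·exp(−0.04951·7) = 24.749 mg/L
Dose 3 (50 mg at t=6 h): 50·exp(−0.04951·4) = 41.017 mg/L
Dose 4 (465 mg at t=9 h): 465·exp(−0.04951·1) = 442.538 mg/L
C(10) = 143.234 + 24.749 + 41.017 + 442.538 = 651.538 mg/L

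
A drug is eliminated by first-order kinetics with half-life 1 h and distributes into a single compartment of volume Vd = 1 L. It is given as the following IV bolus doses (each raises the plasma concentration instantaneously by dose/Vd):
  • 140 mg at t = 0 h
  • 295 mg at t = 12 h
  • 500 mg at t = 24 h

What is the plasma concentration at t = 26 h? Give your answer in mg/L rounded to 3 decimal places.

125.018 mg/L

k = ln 2 / 1 = 0.69315 per h
Dose 1 (140 mg at t=0 h): 140·exp(−0.69315·26) = 0.000 mg/L
Dose 2 (295 mg at t=12 h): 295·exp(−0.69315·14) = 0.018 mg/L
Dose 3 (500 mg at t=24 h): 500·exp(−0.69315·2) = 125.000 mg/L
C(26) = 0.000 + 0.018 + 125.000 = 125.018 mg/L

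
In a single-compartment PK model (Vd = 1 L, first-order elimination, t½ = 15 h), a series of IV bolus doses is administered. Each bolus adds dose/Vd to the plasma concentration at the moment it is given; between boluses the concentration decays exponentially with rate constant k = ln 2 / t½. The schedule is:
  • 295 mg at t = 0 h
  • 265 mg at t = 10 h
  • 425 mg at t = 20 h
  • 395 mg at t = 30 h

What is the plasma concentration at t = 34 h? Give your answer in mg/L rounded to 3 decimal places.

699.610 mg/L

k = ln 2 / 15 = 0.04621 per h
Dose 1 (295 mg at t=0 h): 295·exp(−0.04621·34) = 61.304 mg/L
Dose 2 (265 mg at t=10 h): 265·exp(−0.04621·24) = 87.417 mg/L
Dose 3 (425 mg at t=20 h): 425·exp(−0.04621·14) = 222.550 mg/L
Dose 4 (395 mg at t=30 h): 395·exp(−0.04621·4) = 328.339 mg/L
C(34) = 61.304 + 87.417 + 222.550 + 328.339 = 699.610 mg/L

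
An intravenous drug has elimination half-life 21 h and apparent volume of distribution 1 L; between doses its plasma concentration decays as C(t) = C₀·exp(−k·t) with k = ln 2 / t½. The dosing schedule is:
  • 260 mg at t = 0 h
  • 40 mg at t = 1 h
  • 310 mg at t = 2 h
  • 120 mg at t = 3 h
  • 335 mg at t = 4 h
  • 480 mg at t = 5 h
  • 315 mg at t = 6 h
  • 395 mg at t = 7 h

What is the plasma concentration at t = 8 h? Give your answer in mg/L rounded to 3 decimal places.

1992.823 mg/L

k = ln 2 / 21 = 0.03301 per h
Dose 1 (260 mg at t=0 h): 260·exp(−0.03301·8) = 199.662 mg/L
Dose 2 (40 mg at t=1 h): 40·exp(−0.03301·7) = 31.748 mg/L
Dose 3 (310 mg at t=2 h): 310·exp(−0.03301·6) = 254.304 mg/L
Dose 4 (120 mg at t=3 h): 120·exp(−0.03301·5) = 101.744 mg/L
Dose 5 (335 mg at t=4 h): 335·exp(−0.03301·4) = 293.566 mg/L
Dose 6 (480 mg at t=5 h): 480·exp(−0.03301·3) = 434.747 mg/L
Dose 7 (315 mg at t=6 h): 315·exp(−0.03301·2) = 294.877 mg/L
Dose 8 (395 mg at t=7 h): 395·exp(−0.03301·1) = 382.175 mg/L
C(8) = 199.662 + 31.748 + 254.304 + 101.744 + 293.566 + 434.747 + 294.877 + 382.175 = 1992.823 mg/L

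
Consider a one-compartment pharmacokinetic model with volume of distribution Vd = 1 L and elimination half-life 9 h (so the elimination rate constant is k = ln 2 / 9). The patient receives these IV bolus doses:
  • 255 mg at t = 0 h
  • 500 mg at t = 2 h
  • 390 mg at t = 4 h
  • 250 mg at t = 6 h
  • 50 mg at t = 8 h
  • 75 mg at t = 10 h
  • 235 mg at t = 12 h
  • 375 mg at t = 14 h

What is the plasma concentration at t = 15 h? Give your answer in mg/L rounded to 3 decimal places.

k = ln 2 / 9 = 0.07702 per h
Dose 1 (255 mg at t=0 h): 255·exp(−0.07702·15) = 80.320 mg/L
Dose 2 (500 mg at t=2 h): 500·exp(−0.07702·13) = 183.717 mg/L
Dose 3 (390 mg at t=4 h): 390·exp(−0.07702·11) = 167.163 mg/L
Dose 4 (250 mg at t=6 h): 250·exp(−0.07702·9) = 125.000 mg/L
Dose 5 (50 mg at t=8 h): 50·exp(−0.07702·7) = 29.163 mg/L
Dose 6 (75 mg at t=10 h): 75·exp(−0.07702·5) = 51.030 mg/L
Dose 7 (235 mg at t=12 h): 235·exp(−0.07702·3) = 186.520 mg/L
Dose 8 (375 mg at t=14 h): 375·exp(−0.07702·1) = 347.203 mg/L
C(15) = 80.320 + 183.717 + 167.163 + 125.000 + 29.163 + 51.030 + 186.520 + 347.203 = 1170.115 mg/L

1170.115 mg/L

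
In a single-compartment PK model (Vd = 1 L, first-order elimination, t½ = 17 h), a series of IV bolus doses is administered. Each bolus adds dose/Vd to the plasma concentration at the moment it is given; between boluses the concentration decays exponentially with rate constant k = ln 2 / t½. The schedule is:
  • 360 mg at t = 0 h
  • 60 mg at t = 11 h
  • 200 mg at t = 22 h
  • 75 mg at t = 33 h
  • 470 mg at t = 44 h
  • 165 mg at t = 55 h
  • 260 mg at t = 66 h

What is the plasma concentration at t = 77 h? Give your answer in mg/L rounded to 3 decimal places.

409.072 mg/L

k = ln 2 / 17 = 0.04077 per h
Dose 1 (360 mg at t=0 h): 360·exp(−0.04077·77) = 15.589 mg/L
Dose 2 (60 mg at t=11 h): 60·exp(−0.04077·66) = 4.069 mg/L
Dose 3 (200 mg at t=22 h): 200·exp(−0.04077·55) = 21.238 mg/L
Dose 4 (75 mg at t=33 h): 75·exp(−0.04077·44) = 12.472 mg/L
Dose 5 (470 mg at t=44 h): 470·exp(−0.04077·33) = 122.390 mg/L
Dose 6 (165 mg at t=55 h): 165·exp(−0.04077·22) = 67.285 mg/L
Dose 7 (260 mg at t=66 h): 260·exp(−0.04077·11) = 166.031 mg/L
C(77) = 15.589 + 4.069 + 21.238 + 12.472 + 122.390 + 67.285 + 166.031 = 409.072 mg/L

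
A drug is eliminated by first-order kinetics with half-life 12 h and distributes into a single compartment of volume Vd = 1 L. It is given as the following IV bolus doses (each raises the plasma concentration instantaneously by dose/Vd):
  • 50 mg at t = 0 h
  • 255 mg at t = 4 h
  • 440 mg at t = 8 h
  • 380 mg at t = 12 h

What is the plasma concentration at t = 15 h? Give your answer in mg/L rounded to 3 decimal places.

769.309 mg/L

k = ln 2 / 12 = 0.05776 per h
Dose 1 (50 mg at t=0 h): 50·exp(−0.05776·15) = 21.022 mg/L
Dose 2 (255 mg at t=4 h): 255·exp(−0.05776·11) = 135.082 mg/L
Dose 3 (440 mg at t=8 h): 440·exp(−0.05776·7) = 293.665 mg/L
Dose 4 (380 mg at t=12 h): 380·exp(−0.05776·3) = 319.541 mg/L
C(15) = 21.022 + 135.082 + 293.665 + 319.541 = 769.309 mg/L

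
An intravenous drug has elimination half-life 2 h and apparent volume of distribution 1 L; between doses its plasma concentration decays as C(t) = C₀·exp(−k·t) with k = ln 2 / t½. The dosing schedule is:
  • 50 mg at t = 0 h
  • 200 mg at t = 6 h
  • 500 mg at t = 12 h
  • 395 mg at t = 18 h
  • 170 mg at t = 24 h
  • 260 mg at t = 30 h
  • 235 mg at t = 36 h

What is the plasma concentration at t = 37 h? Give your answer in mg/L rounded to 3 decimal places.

k = ln 2 / 2 = 0.34657 per h
Dose 1 (50 mg at t=0 h): 50·exp(−0.34657·37) = 0.000 mg/L
Dose 2 (200 mg at t=6 h): 200·exp(−0.34657·31) = 0.004 mg/L
Dose 3 (500 mg at t=12 h): 500·exp(−0.34657·25) = 0.086 mg/L
Dose 4 (395 mg at t=18 h): 395·exp(−0.34657·19) = 0.546 mg/L
Dose 5 (170 mg at t=24 h): 170·exp(−0.34657·13) = 1.878 mg/L
Dose 6 (260 mg at t=30 h): 260·exp(−0.34657·7) = 22.981 mg/L
Dose 7 (235 mg at t=36 h): 235·exp(−0.34657·1) = 166.170 mg/L
C(37) = 0.000 + 0.004 + 0.086 + 0.546 + 1.878 + 22.981 + 166.170 = 191.666 mg/L

191.666 mg/L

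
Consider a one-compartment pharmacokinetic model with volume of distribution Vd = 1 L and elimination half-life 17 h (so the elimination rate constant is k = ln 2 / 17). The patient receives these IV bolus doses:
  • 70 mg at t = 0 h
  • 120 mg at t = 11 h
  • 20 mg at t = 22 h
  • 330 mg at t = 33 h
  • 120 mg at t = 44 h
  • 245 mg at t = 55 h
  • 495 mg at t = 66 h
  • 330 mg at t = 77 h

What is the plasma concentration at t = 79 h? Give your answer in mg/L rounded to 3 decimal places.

k = ln 2 / 17 = 0.04077 per h
Dose 1 (70 mg at t=0 h): 70·exp(−0.04077·79) = 2.794 mg/L
Dose 2 (120 mg at t=11 h): 120·exp(−0.04077·68) = 7.500 mg/L
Dose 3 (20 mg at t=22 h): 20·exp(−0.04077·57) = 1.957 mg/L
Dose 4 (330 mg at t=33 h): 330·exp(−0.04077·46) = 50.578 mg/L
Dose 5 (120 mg at t=44 h): 120·exp(−0.04077·35) = 28.801 mg/L
Dose 6 (245 mg at t=55 h): 245·exp(−0.04077·24) = 92.084 mg/L
Dose 7 (495 mg at t=66 h): 495·exp(−0.04077·13) = 291.344 mg/L
Dose 8 (330 mg at t=77 h): 330·exp(−0.04077·2) = 304.158 mg/L
C(79) = 2.794 + 7.500 + 1.957 + 50.578 + 28.801 + 92.084 + 291.344 + 304.158 = 779.216 mg/L

779.216 mg/L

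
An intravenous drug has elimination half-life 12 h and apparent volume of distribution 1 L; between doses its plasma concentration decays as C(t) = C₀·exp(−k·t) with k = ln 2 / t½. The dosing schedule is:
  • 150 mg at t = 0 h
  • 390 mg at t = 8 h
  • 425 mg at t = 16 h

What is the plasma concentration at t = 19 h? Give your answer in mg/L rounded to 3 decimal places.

k = ln 2 / 12 = 0.05776 per h
Dose 1 (150 mg at t=0 h): 150·exp(−0.05776·19) = 50.056 mg/L
Dose 2 (390 mg at t=8 h): 390·exp(−0.05776·11) = 206.595 mg/L
Dose 3 (425 mg at t=16 h): 425·exp(−0.05776·3) = 357.381 mg/L
C(19) = 50.056 + 206.595 + 357.381 = 614.033 mg/L

614.033 mg/L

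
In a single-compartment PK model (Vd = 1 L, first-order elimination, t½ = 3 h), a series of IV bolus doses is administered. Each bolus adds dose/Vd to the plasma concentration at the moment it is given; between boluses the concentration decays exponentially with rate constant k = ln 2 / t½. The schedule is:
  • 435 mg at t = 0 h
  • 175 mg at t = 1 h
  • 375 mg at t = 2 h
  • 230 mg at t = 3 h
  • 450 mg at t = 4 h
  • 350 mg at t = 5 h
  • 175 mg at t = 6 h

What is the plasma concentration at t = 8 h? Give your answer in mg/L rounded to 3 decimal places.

733.254 mg/L

k = ln 2 / 3 = 0.23105 per h
Dose 1 (435 mg at t=0 h): 435·exp(−0.23105·8) = 68.508 mg/L
Dose 2 (175 mg at t=1 h): 175·exp(−0.23105·7) = 34.724 mg/L
Dose 3 (375 mg at t=2 h): 375·exp(−0.23105·6) = 93.750 mg/L
Dose 4 (230 mg at t=3 h): 230·exp(−0.23105·5) = 72.445 mg/L
Dose 5 (450 mg at t=4 h): 450·exp(−0.23105·4) = 178.583 mg/L
Dose 6 (350 mg at t=5 h): 350·exp(−0.23105·3) = 175.000 mg/L
Dose 7 (175 mg at t=6 h): 175·exp(−0.23105·2) = 110.243 mg/L
C(8) = 68.508 + 34.724 + 93.750 + 72.445 + 178.583 + 175.000 + 110.243 = 733.254 mg/L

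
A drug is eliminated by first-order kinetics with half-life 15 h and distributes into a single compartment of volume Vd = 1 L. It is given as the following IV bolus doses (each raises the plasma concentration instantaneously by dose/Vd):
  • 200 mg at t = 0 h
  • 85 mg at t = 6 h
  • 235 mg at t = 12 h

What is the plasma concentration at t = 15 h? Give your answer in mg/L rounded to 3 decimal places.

k = ln 2 / 15 = 0.04621 per h
Dose 1 (200 mg at t=0 h): 200·exp(−0.04621·15) = 100.000 mg/L
Dose 2 (85 mg at t=6 h): 85·exp(−0.04621·9) = 56.079 mg/L
Dose 3 (235 mg at t=12 h): 235·exp(−0.04621·3) = 204.579 mg/L
C(15) = 100.000 + 56.079 + 204.579 = 360.658 mg/L

360.658 mg/L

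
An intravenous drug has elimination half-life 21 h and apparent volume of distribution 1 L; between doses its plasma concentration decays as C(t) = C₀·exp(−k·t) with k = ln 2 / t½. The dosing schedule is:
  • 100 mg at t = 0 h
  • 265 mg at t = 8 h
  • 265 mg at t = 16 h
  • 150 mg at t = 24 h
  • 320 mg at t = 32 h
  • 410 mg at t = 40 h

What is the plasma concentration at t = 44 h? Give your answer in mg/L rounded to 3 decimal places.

k = ln 2 / 21 = 0.03301 per h
Dose 1 (100 mg at t=0 h): 100·exp(−0.03301·44) = 23.403 mg/L
Dose 2 (265 mg at t=8 h): 265·exp(−0.03301·36) = 80.760 mg/L
Dose 3 (265 mg at t=16 h): 265·exp(−0.03301·28) = 105.165 mg/L
Dose 4 (150 mg at t=24 h): 150·exp(−0.03301·20) = 77.517 mg/L
Dose 5 (320 mg at t=32 h): 320·exp(−0.03301·12) = 215.344 mg/L
Dose 6 (410 mg at t=40 h): 410·exp(−0.03301·4) = 359.290 mg/L
C(44) = 23.403 + 80.760 + 105.165 + 77.517 + 215.344 + 359.290 = 861.479 mg/L

861.479 mg/L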